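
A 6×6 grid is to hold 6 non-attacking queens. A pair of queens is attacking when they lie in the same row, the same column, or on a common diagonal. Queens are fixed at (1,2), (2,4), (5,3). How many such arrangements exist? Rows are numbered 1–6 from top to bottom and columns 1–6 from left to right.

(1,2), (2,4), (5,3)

1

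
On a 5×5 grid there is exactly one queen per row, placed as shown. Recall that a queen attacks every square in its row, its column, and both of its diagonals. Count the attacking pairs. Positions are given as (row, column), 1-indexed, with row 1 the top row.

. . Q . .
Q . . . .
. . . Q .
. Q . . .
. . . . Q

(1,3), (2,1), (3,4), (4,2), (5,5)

All columns are distinct and no two queens satisfy |Δrow| = |Δcol|, so no pair attacks.

0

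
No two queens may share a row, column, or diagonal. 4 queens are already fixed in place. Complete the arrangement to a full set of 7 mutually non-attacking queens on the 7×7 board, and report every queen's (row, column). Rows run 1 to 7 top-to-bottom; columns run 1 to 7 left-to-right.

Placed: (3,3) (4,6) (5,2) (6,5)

Row 1: attacked by (3,3)→{1,3,5}; (4,6)→{3,6}; (5,2)→{2,6}; (6,5)→{5}. Safe: 4, 7. Place at column 4.
Row 2: attacked by (1,4)→{3,4,5}; (3,3)→{2,3,4}; (4,6)→{4,6}; (5,2)→{2,5}; (6,5)→{1,5}. Safe: 7. Place at column 7.
Row 7: attacked by (1,4)→{4}; (2,7)→{2,7}; (3,3)→{3,7}; (4,6)→{3,6}; (5,2)→{2,4}; (6,5)→{4,5,6}. Safe: 1. Place at column 1.
Columns [4, 7, 3, 6, 2, 5, 1], r−c [-3, -5, 0, -2, 3, 1, 6], r+c [5, 9, 6, 10, 7, 11, 8] are all distinct, so no two queens attack.

(1,4) (2,7) (3,3) (4,6) (5,2) (6,5) (7,1)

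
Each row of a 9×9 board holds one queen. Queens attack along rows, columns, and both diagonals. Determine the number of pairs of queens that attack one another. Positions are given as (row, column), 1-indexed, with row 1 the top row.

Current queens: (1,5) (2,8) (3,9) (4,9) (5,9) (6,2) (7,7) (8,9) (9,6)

9

Same column: (3,9)–(4,9) (column 9); (3,9)–(5,9) (column 9); (3,9)–(8,9) (column 9); (4,9)–(5,9) (column 9); (4,9)–(8,9) (column 9); (5,9)–(8,9) (column 9).
Same diagonal: (1,5)–(5,9) (|1−5| = |5−9| = 4); (2,8)–(3,9) (|2−3| = |8−9| = 1); (5,9)–(7,7) (|5−7| = |9−7| = 2).
Total attacking pairs: 9.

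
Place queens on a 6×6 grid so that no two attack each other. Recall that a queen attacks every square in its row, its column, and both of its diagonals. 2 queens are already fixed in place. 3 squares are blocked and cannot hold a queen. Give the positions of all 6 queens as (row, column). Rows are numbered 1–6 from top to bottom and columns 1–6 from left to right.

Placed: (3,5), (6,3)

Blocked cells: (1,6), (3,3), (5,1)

(1,4) (2,1) (3,5) (4,2) (5,6) (6,3)

Row 1: attacked by (3,5)→{3,5}; (6,3)→{3}. Blocked: 6. Safe: 1, 2, 4. Place at column 4.
Row 2: attacked by (1,4)→{3,4,5}; (3,5)→{4,5,6}; (6,3)→{3}. Safe: 1, 2. Place at column 1.
Row 4: attacked by (1,4)→{1,4}; (2,1)→{1,3}; (3,5)→{4,5,6}; (6,3)→{1,3,5}. Safe: 2. Place at column 2.
Row 5: attacked by (1,4)→{4}; (2,1)→{1,4}; (3,5)→{3,5}; (4,2)→{1,2,3}; (6,3)→{2,3,4}. Blocked: 1. Safe: 6. Place at column 6.
Columns [4, 1, 5, 2, 6, 3], r−c [-3, 1, -2, 2, -1, 3], r+c [5, 3, 8, 6, 11, 9] are all distinct, so no two queens attack.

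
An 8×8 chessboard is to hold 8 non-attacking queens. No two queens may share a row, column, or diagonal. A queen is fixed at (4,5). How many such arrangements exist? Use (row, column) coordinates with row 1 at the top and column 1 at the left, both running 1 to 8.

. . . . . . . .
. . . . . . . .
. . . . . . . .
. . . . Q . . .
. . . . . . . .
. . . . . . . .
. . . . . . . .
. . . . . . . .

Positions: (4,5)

8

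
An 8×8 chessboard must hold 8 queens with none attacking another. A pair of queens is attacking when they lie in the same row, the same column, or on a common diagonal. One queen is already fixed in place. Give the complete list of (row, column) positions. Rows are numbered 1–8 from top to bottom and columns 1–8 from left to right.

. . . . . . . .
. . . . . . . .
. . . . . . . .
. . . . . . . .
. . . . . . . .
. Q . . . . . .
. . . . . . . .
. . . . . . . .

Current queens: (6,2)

(1,5) (2,1) (3,4) (4,6) (5,8) (6,2) (7,7) (8,3)

Row 1: attacked by (6,2)→{2,7}. Safe: 1, 3, 4, 5, 6, 8. Place at column 5.
Row 2: attacked by (1,5)→{4,5,6}; (6,2)→{2,6}. Safe: 1, 3, 7, 8. Place at column 1.
Row 3: attacked by (1,5)→{3,5,7}; (2,1)→{1,2}; (6,2)→{2,5}. Safe: 4, 6, 8. Place at column 4.
Row 4: attacked by (1,5)→{2,5,8}; (2,1)→{1,3}; (3,4)→{3,4,5}; (6,2)→{2,4}. Safe: 6, 7. Place at column 6.
Row 5: attacked by (1,5)→{1,5}; (2,1)→{1,4}; (3,4)→{2,4,6}; (4,6)→{5,6,7}; (6,2)→{1,2,3}. Safe: 8. Place at column 8.
Row 7: attacked by (1,5)→{5}; (2,1)→{1,6}; (3,4)→{4,8}; (4,6)→{3,6}; (5,8)→{6,8}; (6,2)→{1,2,3}. Safe: 7. Place at column 7.
Row 8: attacked by (1,5)→{5}; (2,1)→{1,7}; (3,4)→{4}; (4,6)→{2,6}; (5,8)→{5,8}; (6,2)→{2,4}; (7,7)→{6,7,8}. Safe: 3. Place at column 3.
Columns [5, 1, 4, 6, 8, 2, 7, 3], r−c [-4, 1, -1, -2, -3, 4, 0, 5], r+c [6, 3, 7, 10, 13, 8, 14, 11] are all distinct, so no two queens attack.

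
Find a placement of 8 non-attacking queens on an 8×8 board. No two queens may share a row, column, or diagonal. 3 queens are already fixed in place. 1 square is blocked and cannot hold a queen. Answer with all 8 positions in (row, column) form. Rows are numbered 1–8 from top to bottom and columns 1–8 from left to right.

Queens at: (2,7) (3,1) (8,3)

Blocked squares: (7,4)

(1,5) (2,7) (3,1) (4,4) (5,2) (6,8) (7,6) (8,3)

Row 1: attacked by (2,7)→{6,7,8}; (3,1)→{1,3}; (8,3)→{3}. Safe: 2, 4, 5. Place at column 5.
Row 4: attacked by (1,5)→{2,5,8}; (2,7)→{5,7}; (3,1)→{1,2}; (8,3)→{3,7}. Safe: 4, 6. Place at column 4.
Row 5: attacked by (1,5)→{1,5}; (2,7)→{4,7}; (3,1)→{1,3}; (4,4)→{3,4,5}; (8,3)→{3,6}. Safe: 2, 8. Place at column 2.
Row 6: attacked by (1,5)→{5}; (2,7)→{3,7}; (3,1)→{1,4}; (4,4)→{2,4,6}; (5,2)→{1,2,3}; (8,3)→{1,3,5}. Safe: 8. Place at column 8.
Row 7: attacked by (1,5)→{5}; (2,7)→{2,7}; (3,1)→{1,5}; (4,4)→{1,4,7}; (5,2)→{2,4}; (6,8)→{7,8}; (8,3)→{2,3,4}. Blocked: 4. Safe: 6. Place at column 6.
Columns [5, 7, 1, 4, 2, 8, 6, 3], r−c [-4, -5, 2, 0, 3, -2, 1, 5], r+c [6, 9, 4, 8, 7, 14, 13, 11] are all distinct, so no two queens attack.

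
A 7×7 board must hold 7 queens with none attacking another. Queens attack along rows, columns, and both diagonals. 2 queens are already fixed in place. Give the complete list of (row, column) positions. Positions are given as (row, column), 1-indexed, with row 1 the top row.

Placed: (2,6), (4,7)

Row 1: attacked by (2,6)→{5,6,7}; (4,7)→{4,7}. Safe: 1, 2, 3. Place at column 2.
Row 3: attacked by (1,2)→{2,4}; (2,6)→{5,6,7}; (4,7)→{6,7}. Safe: 1, 3. Place at column 3.
Row 5: attacked by (1,2)→{2,6}; (2,6)→{3,6}; (3,3)→{1,3,5}; (4,7)→{6,7}. Safe: 4. Place at column 4.
Row 6: attacked by (1,2)→{2,7}; (2,6)→{2,6}; (3,3)→{3,6}; (4,7)→{5,7}; (5,4)→{3,4,5}. Safe: 1. Place at column 1.
Row 7: attacked by (1,2)→{2}; (2,6)→{1,6}; (3,3)→{3,7}; (4,7)→{4,7}; (5,4)→{2,4,6}; (6,1)→{1,2}. Safe: 5. Place at column 5.
Columns [2, 6, 3, 7, 4, 1, 5], r−c [-1, -4, 0, -3, 1, 5, 2], r+c [3, 8, 6, 11, 9, 7, 12] are all distinct, so no two queens attack.

(1,2) (2,6) (3,3) (4,7) (5,4) (6,1) (7,5)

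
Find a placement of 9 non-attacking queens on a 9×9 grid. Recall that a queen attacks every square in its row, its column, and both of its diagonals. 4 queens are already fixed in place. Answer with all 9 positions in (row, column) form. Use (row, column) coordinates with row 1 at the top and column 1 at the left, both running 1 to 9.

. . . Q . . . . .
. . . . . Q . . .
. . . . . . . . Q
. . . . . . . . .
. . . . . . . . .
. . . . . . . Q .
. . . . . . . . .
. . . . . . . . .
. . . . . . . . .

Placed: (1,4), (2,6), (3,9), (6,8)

(1,4) (2,6) (3,9) (4,3) (5,1) (6,8) (7,2) (8,5) (9,7)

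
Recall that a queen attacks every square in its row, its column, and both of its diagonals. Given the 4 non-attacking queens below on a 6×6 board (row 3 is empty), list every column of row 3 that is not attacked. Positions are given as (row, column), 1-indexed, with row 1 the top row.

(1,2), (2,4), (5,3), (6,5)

(1,2) attacks row 3 at column 2 and diagonals 4.
(2,4) attacks row 3 at column 4 and diagonals 3, 5.
(5,3) attacks row 3 at column 3 and diagonals 1, 5.
(6,5) attacks row 3 at column 5 and diagonals 2.
Attacked columns: {1, 2, 3, 4, 5}. Safe: {6}.

columns 6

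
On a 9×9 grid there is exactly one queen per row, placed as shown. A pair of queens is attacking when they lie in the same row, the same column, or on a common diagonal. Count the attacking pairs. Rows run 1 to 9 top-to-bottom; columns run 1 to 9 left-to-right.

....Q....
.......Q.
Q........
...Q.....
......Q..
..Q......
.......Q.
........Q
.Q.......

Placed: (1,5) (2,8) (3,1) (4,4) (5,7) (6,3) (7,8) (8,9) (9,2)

Same column: (2,8)–(7,8) (column 8).
Same diagonal: (7,8)–(8,9) (|7−8| = |8−9| = 1).
Total attacking pairs: 2.

2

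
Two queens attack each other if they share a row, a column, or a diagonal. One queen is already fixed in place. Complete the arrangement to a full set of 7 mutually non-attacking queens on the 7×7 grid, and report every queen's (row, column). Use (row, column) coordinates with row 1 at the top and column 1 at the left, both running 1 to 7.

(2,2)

(1,4) (2,2) (3,7) (4,5) (5,3) (6,1) (7,6)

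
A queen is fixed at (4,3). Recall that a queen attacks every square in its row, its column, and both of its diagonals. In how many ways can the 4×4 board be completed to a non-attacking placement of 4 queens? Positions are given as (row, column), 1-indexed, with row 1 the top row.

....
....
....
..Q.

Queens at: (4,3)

1

Branch on row 1: col 1 → 0; col 2 → 1; col 4 → 0.
Sum: 0 + 1 + 0 = 1.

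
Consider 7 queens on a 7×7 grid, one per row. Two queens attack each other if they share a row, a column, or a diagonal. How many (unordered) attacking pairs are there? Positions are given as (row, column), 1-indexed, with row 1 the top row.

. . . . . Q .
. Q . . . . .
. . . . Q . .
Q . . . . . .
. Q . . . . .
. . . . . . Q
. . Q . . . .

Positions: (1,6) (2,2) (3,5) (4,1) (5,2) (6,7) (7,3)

Same column: (2,2)–(5,2) (column 2).
Same diagonal: (1,6)–(5,2) (|1−5| = |6−2| = 4); (4,1)–(5,2) (|4−5| = |1−2| = 1).
Total attacking pairs: 3.

3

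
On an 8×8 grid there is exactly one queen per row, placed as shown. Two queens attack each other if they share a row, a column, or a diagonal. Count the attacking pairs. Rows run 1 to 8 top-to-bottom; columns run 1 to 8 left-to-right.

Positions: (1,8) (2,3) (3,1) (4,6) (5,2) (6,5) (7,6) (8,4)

Same column: (4,6)–(7,6) (column 6).
Same diagonal: (6,5)–(7,6) (|6−7| = |5−6| = 1).
Total attacking pairs: 2.

2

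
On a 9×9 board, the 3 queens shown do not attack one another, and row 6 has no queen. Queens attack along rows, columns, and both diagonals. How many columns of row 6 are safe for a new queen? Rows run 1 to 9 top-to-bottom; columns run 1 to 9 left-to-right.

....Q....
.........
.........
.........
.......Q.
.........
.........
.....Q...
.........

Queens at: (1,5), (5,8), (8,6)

3

(1,5) attacks row 6 at column 5.
(5,8) attacks row 6 at column 8 and diagonals 7, 9.
(8,6) attacks row 6 at column 6 and diagonals 4, 8.
Attacked columns: {4, 5, 6, 7, 8, 9}. Safe: {1, 2, 3}.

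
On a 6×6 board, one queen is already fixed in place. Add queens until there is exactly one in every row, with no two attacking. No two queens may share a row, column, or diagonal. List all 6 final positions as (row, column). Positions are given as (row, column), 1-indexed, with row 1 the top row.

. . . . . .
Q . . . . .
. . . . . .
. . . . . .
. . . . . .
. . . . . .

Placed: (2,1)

Row 1: attacked by (2,1)→{1,2}. Safe: 3, 4, 5, 6. Place at column 4.
Row 3: attacked by (1,4)→{2,4,6}; (2,1)→{1,2}. Safe: 3, 5. Place at column 5.
Row 4: attacked by (1,4)→{1,4}; (2,1)→{1,3}; (3,5)→{4,5,6}. Safe: 2. Place at column 2.
Row 5: attacked by (1,4)→{4}; (2,1)→{1,4}; (3,5)→{3,5}; (4,2)→{1,2,3}. Safe: 6. Place at column 6.
Row 6: attacked by (1,4)→{4}; (2,1)→{1,5}; (3,5)→{2,5}; (4,2)→{2,4}; (5,6)→{5,6}. Safe: 3. Place at column 3.
Columns [4, 1, 5, 2, 6, 3], r−c [-3, 1, -2, 2, -1, 3], r+c [5, 3, 8, 6, 11, 9] are all distinct, so no two queens attack.

(1,4) (2,1) (3,5) (4,2) (5,6) (6,3)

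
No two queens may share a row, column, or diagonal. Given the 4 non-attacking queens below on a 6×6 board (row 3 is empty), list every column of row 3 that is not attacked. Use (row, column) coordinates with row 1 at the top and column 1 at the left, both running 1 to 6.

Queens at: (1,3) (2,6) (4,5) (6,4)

columns 2

(1,3) attacks row 3 at column 3 and diagonals 1, 5.
(2,6) attacks row 3 at column 6 and diagonals 5.
(4,5) attacks row 3 at column 5 and diagonals 4, 6.
(6,4) attacks row 3 at column 4 and diagonals 1.
Attacked columns: {1, 3, 4, 5, 6}. Safe: {2}.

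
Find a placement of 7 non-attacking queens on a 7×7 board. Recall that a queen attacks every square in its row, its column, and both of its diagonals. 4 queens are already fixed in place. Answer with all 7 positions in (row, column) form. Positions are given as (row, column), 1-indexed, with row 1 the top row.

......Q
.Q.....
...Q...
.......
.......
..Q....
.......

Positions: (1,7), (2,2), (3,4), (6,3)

(1,7) (2,2) (3,4) (4,6) (5,1) (6,3) (7,5)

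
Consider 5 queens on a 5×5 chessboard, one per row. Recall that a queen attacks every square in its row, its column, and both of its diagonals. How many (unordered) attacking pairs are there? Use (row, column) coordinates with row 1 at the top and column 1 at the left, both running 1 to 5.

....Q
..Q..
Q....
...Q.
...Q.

1

Same column: (4,4)–(5,4) (column 4).
Total attacking pairs: 1.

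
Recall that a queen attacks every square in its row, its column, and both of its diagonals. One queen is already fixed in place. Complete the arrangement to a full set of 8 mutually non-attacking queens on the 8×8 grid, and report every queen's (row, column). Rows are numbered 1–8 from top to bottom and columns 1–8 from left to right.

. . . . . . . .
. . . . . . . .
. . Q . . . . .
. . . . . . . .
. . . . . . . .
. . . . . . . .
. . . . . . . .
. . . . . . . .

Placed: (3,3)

Row 1: attacked by (3,3)→{1,3,5}. Safe: 2, 4, 6, 7, 8. Place at column 7.
Row 2: attacked by (1,7)→{6,7,8}; (3,3)→{2,3,4}. Safe: 1, 5. Place at column 5.
Row 4: attacked by (1,7)→{4,7}; (2,5)→{3,5,7}; (3,3)→{2,3,4}. Safe: 1, 6, 8. Place at column 1.
Row 5: attacked by (1,7)→{3,7}; (2,5)→{2,5,8}; (3,3)→{1,3,5}; (4,1)→{1,2}. Safe: 4, 6. Place at column 6.
Row 6: attacked by (1,7)→{2,7}; (2,5)→{1,5}; (3,3)→{3,6}; (4,1)→{1,3}; (5,6)→{5,6,7}. Safe: 4, 8. Place at column 8.
Row 7: attacked by (1,7)→{1,7}; (2,5)→{5}; (3,3)→{3,7}; (4,1)→{1,4}; (5,6)→{4,6,8}; (6,8)→{7,8}. Safe: 2. Place at column 2.
Row 8: attacked by (1,7)→{7}; (2,5)→{5}; (3,3)→{3,8}; (4,1)→{1,5}; (5,6)→{3,6}; (6,8)→{6,8}; (7,2)→{1,2,3}. Safe: 4. Place at column 4.
Columns [7, 5, 3, 1, 6, 8, 2, 4], r−c [-6, -3, 0, 3, -1, -2, 5, 4], r+c [8, 7, 6, 5, 11, 14, 9, 12] are all distinct, so no two queens attack.

(1,7) (2,5) (3,3) (4,1) (5,6) (6,8) (7,2) (8,4)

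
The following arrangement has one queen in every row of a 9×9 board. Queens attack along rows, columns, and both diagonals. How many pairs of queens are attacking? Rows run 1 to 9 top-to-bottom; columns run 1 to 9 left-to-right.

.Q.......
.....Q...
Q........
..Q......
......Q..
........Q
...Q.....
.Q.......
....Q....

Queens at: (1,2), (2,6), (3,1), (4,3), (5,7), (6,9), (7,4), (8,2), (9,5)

Same column: (1,2)–(8,2) (column 2).
Total attacking pairs: 1.

1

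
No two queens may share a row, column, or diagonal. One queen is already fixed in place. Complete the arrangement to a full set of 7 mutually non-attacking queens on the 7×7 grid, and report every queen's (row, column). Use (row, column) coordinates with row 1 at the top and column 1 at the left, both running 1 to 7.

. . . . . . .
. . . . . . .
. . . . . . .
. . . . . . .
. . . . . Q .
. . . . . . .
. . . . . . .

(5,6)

Row 1: attacked by (5,6)→{2,6}. Safe: 1, 3, 4, 5, 7. Place at column 7.
Row 2: attacked by (1,7)→{6,7}; (5,6)→{3,6}. Safe: 1, 2, 4, 5. Place at column 5.
Row 3: attacked by (1,7)→{5,7}; (2,5)→{4,5,6}; (5,6)→{4,6}. Safe: 1, 2, 3. Place at column 3.
Row 4: attacked by (1,7)→{4,7}; (2,5)→{3,5,7}; (3,3)→{2,3,4}; (5,6)→{5,6,7}. Safe: 1. Place at column 1.
Row 6: attacked by (1,7)→{2,7}; (2,5)→{1,5}; (3,3)→{3,6}; (4,1)→{1,3}; (5,6)→{5,6,7}. Safe: 4. Place at column 4.
Row 7: attacked by (1,7)→{1,7}; (2,5)→{5}; (3,3)→{3,7}; (4,1)→{1,4}; (5,6)→{4,6}; (6,4)→{3,4,5}. Safe: 2. Place at column 2.
Columns [7, 5, 3, 1, 6, 4, 2], r−c [-6, -3, 0, 3, -1, 2, 5], r+c [8, 7, 6, 5, 11, 10, 9] are all distinct, so no two queens attack.

(1,7) (2,5) (3,3) (4,1) (5,6) (6,4) (7,2)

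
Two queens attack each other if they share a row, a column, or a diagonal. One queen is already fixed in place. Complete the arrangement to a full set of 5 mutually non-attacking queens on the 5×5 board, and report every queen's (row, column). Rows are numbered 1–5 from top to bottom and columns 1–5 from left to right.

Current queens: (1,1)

Row 2: attacked by (1,1)→{1,2}. Safe: 3, 4, 5. Place at column 4.
Row 3: attacked by (1,1)→{1,3}; (2,4)→{3,4,5}. Safe: 2. Place at column 2.
Row 4: attacked by (1,1)→{1,4}; (2,4)→{2,4}; (3,2)→{1,2,3}. Safe: 5. Place at column 5.
Row 5: attacked by (1,1)→{1,5}; (2,4)→{1,4}; (3,2)→{2,4}; (4,5)→{4,5}. Safe: 3. Place at column 3.
Columns [1, 4, 2, 5, 3], r−c [0, -2, 1, -1, 2], r+c [2, 6, 5, 9, 8] are all distinct, so no two queens attack.

(1,1) (2,4) (3,2) (4,5) (5,3)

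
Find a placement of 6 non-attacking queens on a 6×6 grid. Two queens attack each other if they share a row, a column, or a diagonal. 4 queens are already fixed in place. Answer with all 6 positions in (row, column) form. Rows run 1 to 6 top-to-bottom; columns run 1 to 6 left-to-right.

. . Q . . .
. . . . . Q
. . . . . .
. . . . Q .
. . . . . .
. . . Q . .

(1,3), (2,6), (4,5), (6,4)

(1,3) (2,6) (3,2) (4,5) (5,1) (6,4)

Row 3: attacked by (1,3)→{1,3,5}; (2,6)→{5,6}; (4,5)→{4,5,6}; (6,4)→{1,4}. Safe: 2. Place at column 2.
Row 5: attacked by (1,3)→{3}; (2,6)→{3,6}; (3,2)→{2,4}; (4,5)→{4,5,6}; (6,4)→{3,4,5}. Safe: 1. Place at column 1.
Columns [3, 6, 2, 5, 1, 4], r−c [-2, -4, 1, -1, 4, 2], r+c [4, 8, 5, 9, 6, 10] are all distinct, so no two queens attack.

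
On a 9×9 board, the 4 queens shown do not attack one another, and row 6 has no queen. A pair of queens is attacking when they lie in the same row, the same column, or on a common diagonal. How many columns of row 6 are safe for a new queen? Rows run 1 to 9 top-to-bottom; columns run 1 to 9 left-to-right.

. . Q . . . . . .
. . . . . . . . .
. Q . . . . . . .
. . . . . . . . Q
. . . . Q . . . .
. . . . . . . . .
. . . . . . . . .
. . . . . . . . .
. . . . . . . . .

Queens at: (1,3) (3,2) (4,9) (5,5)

(1,3) attacks row 6 at column 3 and diagonals 8.
(3,2) attacks row 6 at column 2 and diagonals 5.
(4,9) attacks row 6 at column 9 and diagonals 7.
(5,5) attacks row 6 at column 5 and diagonals 4, 6.
Attacked columns: {2, 3, 4, 5, 6, 7, 8, 9}. Safe: {1}.

1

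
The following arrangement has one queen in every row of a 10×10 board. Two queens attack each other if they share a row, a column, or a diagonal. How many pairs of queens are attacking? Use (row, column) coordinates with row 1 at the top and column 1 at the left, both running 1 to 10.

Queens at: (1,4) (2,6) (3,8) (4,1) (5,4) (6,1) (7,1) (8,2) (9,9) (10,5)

8

Same column: (1,4)–(5,4) (column 4); (4,1)–(6,1) (column 1); (4,1)–(7,1) (column 1); (6,1)–(7,1) (column 1).
Same diagonal: (1,4)–(4,1) (|1−4| = |4−1| = 3); (2,6)–(7,1) (|2−7| = |6−1| = 5); (6,1)–(10,5) (|6−10| = |1−5| = 4); (7,1)–(8,2) (|7−8| = |1−2| = 1).
Total attacking pairs: 8.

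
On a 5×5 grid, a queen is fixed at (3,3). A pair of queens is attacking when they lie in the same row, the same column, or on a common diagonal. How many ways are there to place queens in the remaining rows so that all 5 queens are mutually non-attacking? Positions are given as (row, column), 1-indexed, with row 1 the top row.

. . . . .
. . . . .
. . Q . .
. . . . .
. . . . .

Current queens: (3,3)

Branch on row 1: col 2 → 1; col 4 → 1.
Sum: 1 + 1 = 2.

2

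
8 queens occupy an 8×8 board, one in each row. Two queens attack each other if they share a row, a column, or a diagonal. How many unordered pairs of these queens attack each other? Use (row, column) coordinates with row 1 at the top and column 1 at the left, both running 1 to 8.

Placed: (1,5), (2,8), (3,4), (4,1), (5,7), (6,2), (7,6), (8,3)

All columns are distinct and no two queens satisfy |Δrow| = |Δcol|, so no pair attacks.

0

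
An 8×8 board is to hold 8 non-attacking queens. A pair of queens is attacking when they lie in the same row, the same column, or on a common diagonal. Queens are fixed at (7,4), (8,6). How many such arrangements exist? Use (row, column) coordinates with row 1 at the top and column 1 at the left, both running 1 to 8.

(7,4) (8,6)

Branch on row 1: col 1 → 0; col 2 → 0; col 3 → 3; col 5 → 0; col 7 → 0; col 8 → 1.
Sum: 0 + 0 + 3 + 0 + 0 + 1 = 4.

4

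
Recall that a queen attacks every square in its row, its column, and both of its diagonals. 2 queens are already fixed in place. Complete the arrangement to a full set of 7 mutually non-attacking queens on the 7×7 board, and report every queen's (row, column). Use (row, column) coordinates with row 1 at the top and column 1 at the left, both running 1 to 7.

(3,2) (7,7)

(1,3) (2,6) (3,2) (4,5) (5,1) (6,4) (7,7)

Row 1: attacked by (3,2)→{2,4}; (7,7)→{1,7}. Safe: 3, 5, 6. Place at column 3.
Row 2: attacked by (1,3)→{2,3,4}; (3,2)→{1,2,3}; (7,7)→{2,7}. Safe: 5, 6. Place at column 6.
Row 4: attacked by (1,3)→{3,6}; (2,6)→{4,6}; (3,2)→{1,2,3}; (7,7)→{4,7}. Safe: 5. Place at column 5.
Row 5: attacked by (1,3)→{3,7}; (2,6)→{3,6}; (3,2)→{2,4}; (4,5)→{4,5,6}; (7,7)→{5,7}. Safe: 1. Place at column 1.
Row 6: attacked by (1,3)→{3}; (2,6)→{2,6}; (3,2)→{2,5}; (4,5)→{3,5,7}; (5,1)→{1,2}; (7,7)→{6,7}. Safe: 4. Place at column 4.
Columns [3, 6, 2, 5, 1, 4, 7], r−c [-2, -4, 1, -1, 4, 2, 0], r+c [4, 8, 5, 9, 6, 10, 14] are all distinct, so no two queens attack.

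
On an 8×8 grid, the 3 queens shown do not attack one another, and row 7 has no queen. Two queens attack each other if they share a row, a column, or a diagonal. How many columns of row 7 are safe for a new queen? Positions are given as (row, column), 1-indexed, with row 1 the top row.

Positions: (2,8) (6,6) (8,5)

2

(2,8) attacks row 7 at column 8 and diagonals 3.
(6,6) attacks row 7 at column 6 and diagonals 5, 7.
(8,5) attacks row 7 at column 5 and diagonals 4, 6.
Attacked columns: {3, 4, 5, 6, 7, 8}. Safe: {1, 2}.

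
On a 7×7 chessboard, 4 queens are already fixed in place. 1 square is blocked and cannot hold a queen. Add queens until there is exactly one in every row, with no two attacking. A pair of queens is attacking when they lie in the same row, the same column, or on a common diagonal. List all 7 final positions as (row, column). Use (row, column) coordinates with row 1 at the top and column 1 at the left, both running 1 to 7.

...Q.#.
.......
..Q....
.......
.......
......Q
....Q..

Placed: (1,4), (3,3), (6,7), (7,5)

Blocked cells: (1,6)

(1,4) (2,1) (3,3) (4,6) (5,2) (6,7) (7,5)

Row 2: attacked by (1,4)→{3,4,5}; (3,3)→{2,3,4}; (6,7)→{3,7}; (7,5)→{5}. Safe: 1, 6. Place at column 1.
Row 4: attacked by (1,4)→{1,4,7}; (2,1)→{1,3}; (3,3)→{2,3,4}; (6,7)→{5,7}; (7,5)→{2,5}. Safe: 6. Place at column 6.
Row 5: attacked by (1,4)→{4}; (2,1)→{1,4}; (3,3)→{1,3,5}; (4,6)→{5,6,7}; (6,7)→{6,7}; (7,5)→{3,5,7}. Safe: 2. Place at column 2.
Columns [4, 1, 3, 6, 2, 7, 5], r−c [-3, 1, 0, -2, 3, -1, 2], r+c [5, 3, 6, 10, 7, 13, 12] are all distinct, so no two queens attack.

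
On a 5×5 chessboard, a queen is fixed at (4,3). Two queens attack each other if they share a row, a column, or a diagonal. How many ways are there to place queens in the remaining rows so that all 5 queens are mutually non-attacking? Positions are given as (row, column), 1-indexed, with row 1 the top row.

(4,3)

Branch on row 1: col 1 → 0; col 2 → 1; col 4 → 1; col 5 → 0.
Sum: 0 + 1 + 1 + 0 = 2.

2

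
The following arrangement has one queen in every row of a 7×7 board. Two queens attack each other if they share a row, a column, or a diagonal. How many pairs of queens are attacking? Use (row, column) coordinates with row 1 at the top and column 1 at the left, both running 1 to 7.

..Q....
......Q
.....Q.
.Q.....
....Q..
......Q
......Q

5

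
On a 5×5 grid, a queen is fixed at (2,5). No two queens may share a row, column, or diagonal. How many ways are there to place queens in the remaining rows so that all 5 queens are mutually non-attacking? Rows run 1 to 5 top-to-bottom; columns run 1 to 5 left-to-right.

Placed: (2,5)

Branch on row 1: col 1 → 0; col 2 → 1; col 3 → 1.
Sum: 0 + 1 + 1 = 2.

2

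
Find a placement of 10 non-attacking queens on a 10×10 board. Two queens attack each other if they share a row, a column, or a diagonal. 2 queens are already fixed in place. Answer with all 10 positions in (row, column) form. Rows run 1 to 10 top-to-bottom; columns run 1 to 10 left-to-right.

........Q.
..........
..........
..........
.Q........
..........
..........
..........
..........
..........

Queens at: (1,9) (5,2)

(1,9) (2,1) (3,8) (4,4) (5,2) (6,7) (7,10) (8,6) (9,3) (10,5)

Row 2: attacked by (1,9)→{8,9,10}; (5,2)→{2,5}. Safe: 1, 3, 4, 6, 7. Place at column 1.
Row 3: attacked by (1,9)→{7,9}; (2,1)→{1,2}; (5,2)→{2,4}. Safe: 3, 5, 6, 8, 10. Place at column 8.
Row 4: attacked by (1,9)→{6,9}; (2,1)→{1,3}; (3,8)→{7,8,9}; (5,2)→{1,2,3}. Safe: 4, 5, 10. Place at column 4.
Row 6: attacked by (1,9)→{4,9}; (2,1)→{1,5}; (3,8)→{5,8}; (4,4)→{2,4,6}; (5,2)→{1,2,3}. Safe: 7, 10. Place at column 7.
Row 7: attacked by (1,9)→{3,9}; (2,1)→{1,6}; (3,8)→{4,8}; (4,4)→{1,4,7}; (5,2)→{2,4}; (6,7)→{6,7,8}. Safe: 5, 10. Place at column 10.
Row 8: attacked by (1,9)→{2,9}; (2,1)→{1,7}; (3,8)→{3,8}; (4,4)→{4,8}; (5,2)→{2,5}; (6,7)→{5,7,9}; (7,10)→{9,10}. Safe: 6. Place at column 6.
Row 9: attacked by (1,9)→{1,9}; (2,1)→{1,8}; (3,8)→{2,8}; (4,4)→{4,9}; (5,2)→{2,6}; (6,7)→{4,7,10}; (7,10)→{8,10}; (8,6)→{5,6,7}. Safe: 3. Place at column 3.
Row 10: attacked by (1,9)→{9}; (2,1)→{1,9}; (3,8)→{1,8}; (4,4)→{4,10}; (5,2)→{2,7}; (6,7)→{3,7}; (7,10)→{7,10}; (8,6)→{4,6,8}; (9,3)→{2,3,4}. Safe: 5. Place at column 5.
Columns [9, 1, 8, 4, 2, 7, 10, 6, 3, 5], r−c [-8, 1, -5, 0, 3, -1, -3, 2, 6, 5], r+c [10, 3, 11, 8, 7, 13, 17, 14, 12, 15] are all distinct, so no two queens attack.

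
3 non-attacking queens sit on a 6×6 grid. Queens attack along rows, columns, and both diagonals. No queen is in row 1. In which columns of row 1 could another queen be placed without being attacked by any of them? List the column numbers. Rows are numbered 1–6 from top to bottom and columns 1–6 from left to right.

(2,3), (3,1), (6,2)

columns 5, 6

(2,3) attacks row 1 at column 3 and diagonals 2, 4.
(3,1) attacks row 1 at column 1 and diagonals 3.
(6,2) attacks row 1 at column 2.
Attacked columns: {1, 2, 3, 4}. Safe: {5, 6}.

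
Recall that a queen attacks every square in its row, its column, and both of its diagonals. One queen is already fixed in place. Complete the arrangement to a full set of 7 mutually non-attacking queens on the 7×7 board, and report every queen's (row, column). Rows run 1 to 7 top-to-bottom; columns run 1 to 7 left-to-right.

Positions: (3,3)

Row 1: attacked by (3,3)→{1,3,5}. Safe: 2, 4, 6, 7. Place at column 2.
Row 2: attacked by (1,2)→{1,2,3}; (3,3)→{2,3,4}. Safe: 5, 6, 7. Place at column 5.
Row 4: attacked by (1,2)→{2,5}; (2,5)→{3,5,7}; (3,3)→{2,3,4}. Safe: 1, 6. Place at column 1.
Row 5: attacked by (1,2)→{2,6}; (2,5)→{2,5}; (3,3)→{1,3,5}; (4,1)→{1,2}. Safe: 4, 7. Place at column 7.
Row 6: attacked by (1,2)→{2,7}; (2,5)→{1,5}; (3,3)→{3,6}; (4,1)→{1,3}; (5,7)→{6,7}. Safe: 4. Place at column 4.
Row 7: attacked by (1,2)→{2}; (2,5)→{5}; (3,3)→{3,7}; (4,1)→{1,4}; (5,7)→{5,7}; (6,4)→{3,4,5}. Safe: 6. Place at column 6.
Columns [2, 5, 3, 1, 7, 4, 6], r−c [-1, -3, 0, 3, -2, 2, 1], r+c [3, 7, 6, 5, 12, 10, 13] are all distinct, so no two queens attack.

(1,2) (2,5) (3,3) (4,1) (5,7) (6,4) (7,6)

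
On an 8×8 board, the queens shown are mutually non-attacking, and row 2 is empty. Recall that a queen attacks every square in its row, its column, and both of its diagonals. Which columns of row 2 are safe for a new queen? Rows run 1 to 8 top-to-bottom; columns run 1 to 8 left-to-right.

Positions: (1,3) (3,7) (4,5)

columns 1

(1,3) attacks row 2 at column 3 and diagonals 2, 4.
(3,7) attacks row 2 at column 7 and diagonals 6, 8.
(4,5) attacks row 2 at column 5 and diagonals 3, 7.
Attacked columns: {2, 3, 4, 5, 6, 7, 8}. Safe: {1}.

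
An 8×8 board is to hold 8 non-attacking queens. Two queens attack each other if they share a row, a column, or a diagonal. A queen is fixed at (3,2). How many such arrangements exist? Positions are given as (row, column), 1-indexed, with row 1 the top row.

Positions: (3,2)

14

Branch on row 1: col 1 → 0; col 3 → 7; col 5 → 3; col 6 → 2; col 7 → 2; col 8 → 0.
Sum: 0 + 7 + 3 + 2 + 2 + 0 = 14.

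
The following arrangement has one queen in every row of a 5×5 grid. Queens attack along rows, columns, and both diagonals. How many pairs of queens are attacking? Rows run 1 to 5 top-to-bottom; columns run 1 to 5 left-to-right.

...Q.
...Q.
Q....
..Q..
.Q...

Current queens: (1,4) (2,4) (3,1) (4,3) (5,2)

2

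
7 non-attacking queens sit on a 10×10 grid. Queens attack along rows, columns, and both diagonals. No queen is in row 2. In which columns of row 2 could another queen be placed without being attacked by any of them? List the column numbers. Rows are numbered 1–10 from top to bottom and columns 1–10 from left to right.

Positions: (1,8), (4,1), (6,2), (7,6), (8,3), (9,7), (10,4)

(1,8) attacks row 2 at column 8 and diagonals 7, 9.
(4,1) attacks row 2 at column 1 and diagonals 3.
(6,2) attacks row 2 at column 2 and diagonals 6.
(7,6) attacks row 2 at column 6 and diagonals 1.
(8,3) attacks row 2 at column 3 and diagonals 9.
(9,7) attacks row 2 at column 7.
(10,4) attacks row 2 at column 4.
Attacked columns: {1, 2, 3, 4, 6, 7, 8, 9}. Safe: {5, 10}.

columns 5, 10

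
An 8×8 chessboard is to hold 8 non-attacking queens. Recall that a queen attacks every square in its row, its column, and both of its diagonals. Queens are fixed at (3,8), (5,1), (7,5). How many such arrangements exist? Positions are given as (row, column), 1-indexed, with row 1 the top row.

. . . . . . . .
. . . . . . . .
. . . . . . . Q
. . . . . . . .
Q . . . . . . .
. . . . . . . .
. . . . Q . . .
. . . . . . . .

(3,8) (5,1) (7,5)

2

Branch on row 1: col 2 → 0; col 3 → 0; col 4 → 2; col 7 → 0.
Sum: 0 + 0 + 2 + 0 = 2.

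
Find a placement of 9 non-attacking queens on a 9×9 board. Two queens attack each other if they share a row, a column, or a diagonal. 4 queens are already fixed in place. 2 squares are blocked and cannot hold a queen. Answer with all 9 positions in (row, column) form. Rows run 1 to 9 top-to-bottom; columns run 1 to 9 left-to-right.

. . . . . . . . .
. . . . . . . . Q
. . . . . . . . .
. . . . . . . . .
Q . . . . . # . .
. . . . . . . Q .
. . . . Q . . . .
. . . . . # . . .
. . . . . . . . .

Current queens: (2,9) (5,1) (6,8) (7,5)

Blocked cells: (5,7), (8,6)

Row 1: attacked by (2,9)→{8,9}; (5,1)→{1,5}; (6,8)→{3,8}; (7,5)→{5}. Safe: 2, 4, 6, 7. Place at column 7.
Row 3: attacked by (1,7)→{5,7,9}; (2,9)→{8,9}; (5,1)→{1,3}; (6,8)→{5,8}; (7,5)→{1,5,9}. Safe: 2, 4, 6. Place at column 6.
Row 4: attacked by (1,7)→{4,7}; (2,9)→{7,9}; (3,6)→{5,6,7}; (5,1)→{1,2}; (6,8)→{6,8}; (7,5)→{2,5,8}. Safe: 3. Place at column 3.
Row 8: attacked by (1,7)→{7}; (2,9)→{3,9}; (3,6)→{1,6}; (4,3)→{3,7}; (5,1)→{1,4}; (6,8)→{6,8}; (7,5)→{4,5,6}. Blocked: 6. Safe: 2. Place at column 2.
Row 9: attacked by (1,7)→{7}; (2,9)→{2,9}; (3,6)→{6}; (4,3)→{3,8}; (5,1)→{1,5}; (6,8)→{5,8}; (7,5)→{3,5,7}; (8,2)→{1,2,3}. Safe: 4. Place at column 4.
Columns [7, 9, 6, 3, 1, 8, 5, 2, 4], r−c [-6, -7, -3, 1, 4, -2, 2, 6, 5], r+c [8, 11, 9, 7, 6, 14, 12, 10, 13] are all distinct, so no two queens attack.

(1,7) (2,9) (3,6) (4,3) (5,1) (6,8) (7,5) (8,2) (9,4)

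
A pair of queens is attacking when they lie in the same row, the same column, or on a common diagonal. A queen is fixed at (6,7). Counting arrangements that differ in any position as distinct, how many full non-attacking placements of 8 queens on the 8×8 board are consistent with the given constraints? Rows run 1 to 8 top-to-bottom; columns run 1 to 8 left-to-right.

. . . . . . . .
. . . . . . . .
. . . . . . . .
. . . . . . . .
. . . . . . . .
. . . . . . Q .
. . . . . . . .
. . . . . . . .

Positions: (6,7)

Branch on row 1: col 1 → 1; col 3 → 4; col 4 → 3; col 5 → 3; col 6 → 2; col 8 → 1.
Sum: 1 + 4 + 3 + 3 + 2 + 1 = 14.

14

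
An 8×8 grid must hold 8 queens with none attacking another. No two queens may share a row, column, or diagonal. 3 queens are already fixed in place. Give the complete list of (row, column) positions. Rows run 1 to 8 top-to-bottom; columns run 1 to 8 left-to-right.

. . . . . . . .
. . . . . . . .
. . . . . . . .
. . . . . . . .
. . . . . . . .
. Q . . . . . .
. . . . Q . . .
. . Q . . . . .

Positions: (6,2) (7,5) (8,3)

(1,1) (2,7) (3,4) (4,6) (5,8) (6,2) (7,5) (8,3)

Row 1: attacked by (6,2)→{2,7}; (7,5)→{5}; (8,3)→{3}. Safe: 1, 4, 6, 8. Place at column 1.
Row 2: attacked by (1,1)→{1,2}; (6,2)→{2,6}; (7,5)→{5}; (8,3)→{3}. Safe: 4, 7, 8. Place at column 7.
Row 3: attacked by (1,1)→{1,3}; (2,7)→{6,7,8}; (6,2)→{2,5}; (7,5)→{1,5}; (8,3)→{3,8}. Safe: 4. Place at column 4.
Row 4: attacked by (1,1)→{1,4}; (2,7)→{5,7}; (3,4)→{3,4,5}; (6,2)→{2,4}; (7,5)→{2,5,8}; (8,3)→{3,7}. Safe: 6. Place at column 6.
Row 5: attacked by (1,1)→{1,5}; (2,7)→{4,7}; (3,4)→{2,4,6}; (4,6)→{5,6,7}; (6,2)→{1,2,3}; (7,5)→{3,5,7}; (8,3)→{3,6}. Safe: 8. Place at column 8.
Columns [1, 7, 4, 6, 8, 2, 5, 3], r−c [0, -5, -1, -2, -3, 4, 2, 5], r+c [2, 9, 7, 10, 13, 8, 12, 11] are all distinct, so no two queens attack.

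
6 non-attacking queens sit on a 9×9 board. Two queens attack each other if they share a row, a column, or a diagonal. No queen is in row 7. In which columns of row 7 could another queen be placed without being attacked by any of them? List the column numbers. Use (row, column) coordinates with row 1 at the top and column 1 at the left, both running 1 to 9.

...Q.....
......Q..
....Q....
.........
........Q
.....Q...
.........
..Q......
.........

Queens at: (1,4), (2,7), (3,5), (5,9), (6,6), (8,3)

(1,4) attacks row 7 at column 4.
(2,7) attacks row 7 at column 7 and diagonals 2.
(3,5) attacks row 7 at column 5 and diagonals 1, 9.
(5,9) attacks row 7 at column 9 and diagonals 7.
(6,6) attacks row 7 at column 6 and diagonals 5, 7.
(8,3) attacks row 7 at column 3 and diagonals 2, 4.
Attacked columns: {1, 2, 3, 4, 5, 6, 7, 9}. Safe: {8}.

columns 8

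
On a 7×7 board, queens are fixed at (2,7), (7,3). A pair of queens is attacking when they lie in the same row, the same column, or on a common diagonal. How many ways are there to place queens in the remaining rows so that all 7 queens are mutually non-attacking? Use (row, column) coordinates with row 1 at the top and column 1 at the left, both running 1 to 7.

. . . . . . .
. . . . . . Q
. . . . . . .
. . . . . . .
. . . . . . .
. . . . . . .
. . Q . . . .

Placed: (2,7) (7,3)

Branch on row 1: col 1 → 0; col 2 → 0; col 4 → 1; col 5 → 1.
Sum: 0 + 0 + 1 + 1 = 2.

2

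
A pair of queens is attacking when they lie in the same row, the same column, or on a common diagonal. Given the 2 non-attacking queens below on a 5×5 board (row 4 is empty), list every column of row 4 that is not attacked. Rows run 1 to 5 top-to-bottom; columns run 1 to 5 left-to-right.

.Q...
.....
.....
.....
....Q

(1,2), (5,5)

columns 1, 3

(1,2) attacks row 4 at column 2 and diagonals 5.
(5,5) attacks row 4 at column 5 and diagonals 4.
Attacked columns: {2, 4, 5}. Safe: {1, 3}.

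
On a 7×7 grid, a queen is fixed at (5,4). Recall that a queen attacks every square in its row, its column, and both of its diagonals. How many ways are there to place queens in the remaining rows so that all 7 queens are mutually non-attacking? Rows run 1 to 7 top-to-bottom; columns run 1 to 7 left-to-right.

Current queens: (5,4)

4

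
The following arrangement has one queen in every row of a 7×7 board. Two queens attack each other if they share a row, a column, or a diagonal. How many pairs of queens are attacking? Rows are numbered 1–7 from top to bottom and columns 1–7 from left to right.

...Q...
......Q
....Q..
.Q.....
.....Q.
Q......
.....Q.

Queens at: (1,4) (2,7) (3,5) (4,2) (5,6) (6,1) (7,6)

1

Same column: (5,6)–(7,6) (column 6).
Total attacking pairs: 1.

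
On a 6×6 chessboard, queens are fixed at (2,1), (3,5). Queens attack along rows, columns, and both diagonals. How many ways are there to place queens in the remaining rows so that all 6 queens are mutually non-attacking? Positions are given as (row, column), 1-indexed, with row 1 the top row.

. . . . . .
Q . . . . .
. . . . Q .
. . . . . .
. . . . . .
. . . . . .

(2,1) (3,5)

Branch on row 1: col 4 → 1; col 6 → 0.
Sum: 1 + 0 = 1.

1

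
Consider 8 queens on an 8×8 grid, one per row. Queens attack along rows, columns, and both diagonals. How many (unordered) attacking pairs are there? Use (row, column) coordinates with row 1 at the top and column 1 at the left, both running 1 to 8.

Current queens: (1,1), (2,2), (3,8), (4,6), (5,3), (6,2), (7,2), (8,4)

6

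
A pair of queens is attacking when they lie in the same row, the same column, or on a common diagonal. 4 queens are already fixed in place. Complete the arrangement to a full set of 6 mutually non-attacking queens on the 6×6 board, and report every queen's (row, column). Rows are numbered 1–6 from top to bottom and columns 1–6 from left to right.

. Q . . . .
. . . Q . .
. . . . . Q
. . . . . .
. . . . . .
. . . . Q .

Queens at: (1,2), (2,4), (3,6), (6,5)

Row 4: attacked by (1,2)→{2,5}; (2,4)→{2,4,6}; (3,6)→{5,6}; (6,5)→{3,5}. Safe: 1. Place at column 1.
Row 5: attacked by (1,2)→{2,6}; (2,4)→{1,4}; (3,6)→{4,6}; (4,1)→{1,2}; (6,5)→{4,5,6}. Safe: 3. Place at column 3.
Columns [2, 4, 6, 1, 3, 5], r−c [-1, -2, -3, 3, 2, 1], r+c [3, 6, 9, 5, 8, 11] are all distinct, so no two queens attack.

(1,2) (2,4) (3,6) (4,1) (5,3) (6,5)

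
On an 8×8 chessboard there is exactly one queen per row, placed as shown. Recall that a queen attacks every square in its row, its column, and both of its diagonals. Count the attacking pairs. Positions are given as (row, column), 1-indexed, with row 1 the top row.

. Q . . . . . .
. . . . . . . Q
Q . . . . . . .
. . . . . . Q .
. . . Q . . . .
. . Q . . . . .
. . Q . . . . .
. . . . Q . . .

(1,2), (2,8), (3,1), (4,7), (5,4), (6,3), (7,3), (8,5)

Same column: (6,3)–(7,3) (column 3).
Same diagonal: (2,8)–(7,3) (|2−7| = |8−3| = 5); (5,4)–(6,3) (|5−6| = |4−3| = 1); (6,3)–(8,5) (|6−8| = |3−5| = 2).
Total attacking pairs: 4.

4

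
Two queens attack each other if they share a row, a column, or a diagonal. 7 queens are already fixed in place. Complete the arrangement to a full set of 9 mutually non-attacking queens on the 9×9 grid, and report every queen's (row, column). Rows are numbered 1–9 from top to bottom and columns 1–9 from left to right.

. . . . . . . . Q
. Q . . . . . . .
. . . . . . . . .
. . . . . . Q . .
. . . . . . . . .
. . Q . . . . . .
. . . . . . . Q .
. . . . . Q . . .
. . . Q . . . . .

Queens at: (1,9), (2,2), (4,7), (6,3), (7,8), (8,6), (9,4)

Row 3: attacked by (1,9)→{7,9}; (2,2)→{1,2,3}; (4,7)→{6,7,8}; (6,3)→{3,6}; (7,8)→{4,8}; (8,6)→{1,6}; (9,4)→{4}. Safe: 5. Place at column 5.
Row 5: attacked by (1,9)→{5,9}; (2,2)→{2,5}; (3,5)→{3,5,7}; (4,7)→{6,7,8}; (6,3)→{2,3,4}; (7,8)→{6,8}; (8,6)→{3,6,9}; (9,4)→{4,8}. Safe: 1. Place at column 1.
Columns [9, 2, 5, 7, 1, 3, 8, 6, 4], r−c [-8, 0, -2, -3, 4, 3, -1, 2, 5], r+c [10, 4, 8, 11, 6, 9, 15, 14, 13] are all distinct, so no two queens attack.

(1,9) (2,2) (3,5) (4,7) (5,1) (6,3) (7,8) (8,6) (9,4)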